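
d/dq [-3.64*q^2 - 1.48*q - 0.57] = -7.28*q - 1.48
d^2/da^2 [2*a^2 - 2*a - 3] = 4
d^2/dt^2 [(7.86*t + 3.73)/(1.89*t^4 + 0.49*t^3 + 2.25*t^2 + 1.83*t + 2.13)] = (336.920472*t^7 + 382.944996*t^6 + 315.501606*t^5 + 185.141334*t^4 - 449.95266*t^3 - 145.26522*t^2 - 157.222656*t - 72.044244)/(6.751269*t^12 + 5.250987*t^11 + 25.473042*t^10 + 32.230828*t^9 + 63.319347*t^8 + 67.288032*t^7 + 98.365527*t^6 + 91.008144*t^5 + 92.138499*t^4 + 65.41938*t^3 + 52.023546*t^2 + 24.907581*t + 9.663597)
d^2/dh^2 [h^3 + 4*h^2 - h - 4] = 6*h + 8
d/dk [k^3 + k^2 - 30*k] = 3*k^2 + 2*k - 30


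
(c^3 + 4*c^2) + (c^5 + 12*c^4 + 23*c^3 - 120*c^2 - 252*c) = c^5 + 12*c^4 + 24*c^3 - 116*c^2 - 252*c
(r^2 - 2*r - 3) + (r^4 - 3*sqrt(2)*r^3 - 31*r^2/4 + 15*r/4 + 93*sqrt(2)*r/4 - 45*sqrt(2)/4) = r^4 - 3*sqrt(2)*r^3 - 27*r^2/4 + 7*r/4 + 93*sqrt(2)*r/4 - 45*sqrt(2)/4 - 3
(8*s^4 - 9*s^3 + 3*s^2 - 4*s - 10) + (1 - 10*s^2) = 8*s^4 - 9*s^3 - 7*s^2 - 4*s - 9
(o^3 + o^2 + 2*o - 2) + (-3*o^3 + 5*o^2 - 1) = -2*o^3 + 6*o^2 + 2*o - 3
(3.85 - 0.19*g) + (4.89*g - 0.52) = 4.7*g + 3.33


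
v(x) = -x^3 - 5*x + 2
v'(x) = -3*x^2 - 5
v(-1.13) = 9.09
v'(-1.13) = -8.83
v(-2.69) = 34.92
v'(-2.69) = -26.71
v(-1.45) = 12.30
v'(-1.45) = -11.31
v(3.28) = -49.69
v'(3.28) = -37.28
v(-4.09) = 90.87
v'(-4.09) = -55.18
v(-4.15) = 94.22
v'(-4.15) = -56.67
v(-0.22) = 3.11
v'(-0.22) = -5.15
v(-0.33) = 3.69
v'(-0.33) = -5.33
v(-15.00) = 3452.00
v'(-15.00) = -680.00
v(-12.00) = 1790.00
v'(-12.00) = -437.00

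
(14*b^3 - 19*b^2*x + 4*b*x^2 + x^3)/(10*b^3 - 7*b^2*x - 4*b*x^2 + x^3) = (-14*b^2 + 5*b*x + x^2)/(-10*b^2 - 3*b*x + x^2)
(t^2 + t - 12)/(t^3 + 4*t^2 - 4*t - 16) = (t - 3)/(t^2 - 4)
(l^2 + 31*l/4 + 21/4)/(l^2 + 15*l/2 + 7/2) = (4*l + 3)/(2*(2*l + 1))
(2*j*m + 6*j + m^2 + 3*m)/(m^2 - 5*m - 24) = (2*j + m)/(m - 8)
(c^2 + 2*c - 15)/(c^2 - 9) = (c + 5)/(c + 3)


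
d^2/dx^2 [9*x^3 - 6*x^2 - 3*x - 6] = 54*x - 12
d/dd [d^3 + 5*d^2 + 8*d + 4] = 3*d^2 + 10*d + 8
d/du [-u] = -1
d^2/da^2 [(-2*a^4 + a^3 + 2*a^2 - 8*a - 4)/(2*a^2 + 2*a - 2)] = (-2*a^6 - 6*a^5 + 8*a^3 - 21*a^2 - 33*a - 14)/(a^6 + 3*a^5 - 5*a^3 + 3*a - 1)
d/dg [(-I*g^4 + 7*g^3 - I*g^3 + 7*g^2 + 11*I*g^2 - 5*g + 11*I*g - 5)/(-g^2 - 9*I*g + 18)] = (2*I*g^5 + g^4*(-34 + I) + g^3*(-18 - 198*I) + g^2*(472 - 106*I) + g*(242 + 396*I) - 90 + 153*I)/(g^4 + 18*I*g^3 - 117*g^2 - 324*I*g + 324)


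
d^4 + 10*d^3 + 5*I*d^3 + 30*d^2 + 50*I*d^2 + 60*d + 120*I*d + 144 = (d + 4)*(d + 6)*(d - I)*(d + 6*I)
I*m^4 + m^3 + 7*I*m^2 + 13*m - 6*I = (m - 2*I)*(m - I)*(m + 3*I)*(I*m + 1)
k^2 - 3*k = k*(k - 3)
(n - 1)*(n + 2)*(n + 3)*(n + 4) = n^4 + 8*n^3 + 17*n^2 - 2*n - 24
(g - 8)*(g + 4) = g^2 - 4*g - 32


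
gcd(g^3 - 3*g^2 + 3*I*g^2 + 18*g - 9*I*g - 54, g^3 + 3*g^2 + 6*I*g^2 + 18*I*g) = g + 6*I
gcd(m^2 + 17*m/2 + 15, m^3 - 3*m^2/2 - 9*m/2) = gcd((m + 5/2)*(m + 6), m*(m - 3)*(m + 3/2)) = 1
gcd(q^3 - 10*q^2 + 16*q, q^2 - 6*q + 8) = q - 2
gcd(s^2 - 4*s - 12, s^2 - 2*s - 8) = s + 2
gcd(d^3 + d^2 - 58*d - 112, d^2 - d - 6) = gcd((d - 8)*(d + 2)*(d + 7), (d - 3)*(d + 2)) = d + 2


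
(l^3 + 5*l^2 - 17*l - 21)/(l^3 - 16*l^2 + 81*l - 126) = (l^2 + 8*l + 7)/(l^2 - 13*l + 42)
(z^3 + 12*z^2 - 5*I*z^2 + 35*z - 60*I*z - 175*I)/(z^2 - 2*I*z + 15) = (z^2 + 12*z + 35)/(z + 3*I)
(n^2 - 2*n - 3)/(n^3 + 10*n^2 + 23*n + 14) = (n - 3)/(n^2 + 9*n + 14)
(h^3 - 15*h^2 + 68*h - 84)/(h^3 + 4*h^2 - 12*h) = (h^2 - 13*h + 42)/(h*(h + 6))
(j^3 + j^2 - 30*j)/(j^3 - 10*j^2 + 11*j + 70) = j*(j + 6)/(j^2 - 5*j - 14)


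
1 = 1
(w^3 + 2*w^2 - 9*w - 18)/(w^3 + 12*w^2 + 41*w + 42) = (w - 3)/(w + 7)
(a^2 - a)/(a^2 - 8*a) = (a - 1)/(a - 8)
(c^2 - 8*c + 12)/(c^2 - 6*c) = (c - 2)/c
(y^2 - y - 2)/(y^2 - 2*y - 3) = (y - 2)/(y - 3)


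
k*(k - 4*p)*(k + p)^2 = k^4 - 2*k^3*p - 7*k^2*p^2 - 4*k*p^3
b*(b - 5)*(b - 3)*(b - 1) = b^4 - 9*b^3 + 23*b^2 - 15*b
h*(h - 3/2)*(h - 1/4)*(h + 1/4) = h^4 - 3*h^3/2 - h^2/16 + 3*h/32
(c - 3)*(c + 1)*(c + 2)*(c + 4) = c^4 + 4*c^3 - 7*c^2 - 34*c - 24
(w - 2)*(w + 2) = w^2 - 4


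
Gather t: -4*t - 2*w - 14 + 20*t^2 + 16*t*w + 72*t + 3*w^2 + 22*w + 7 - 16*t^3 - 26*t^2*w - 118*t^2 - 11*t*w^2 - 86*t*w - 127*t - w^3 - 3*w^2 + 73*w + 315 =-16*t^3 + t^2*(-26*w - 98) + t*(-11*w^2 - 70*w - 59) - w^3 + 93*w + 308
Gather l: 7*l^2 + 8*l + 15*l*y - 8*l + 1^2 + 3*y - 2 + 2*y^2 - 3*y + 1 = 7*l^2 + 15*l*y + 2*y^2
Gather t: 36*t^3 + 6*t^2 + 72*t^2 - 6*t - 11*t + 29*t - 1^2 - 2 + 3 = 36*t^3 + 78*t^2 + 12*t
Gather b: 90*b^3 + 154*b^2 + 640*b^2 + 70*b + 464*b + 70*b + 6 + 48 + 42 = 90*b^3 + 794*b^2 + 604*b + 96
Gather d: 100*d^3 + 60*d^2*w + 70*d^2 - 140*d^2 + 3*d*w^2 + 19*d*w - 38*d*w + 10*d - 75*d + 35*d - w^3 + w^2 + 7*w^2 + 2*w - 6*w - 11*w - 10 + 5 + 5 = 100*d^3 + d^2*(60*w - 70) + d*(3*w^2 - 19*w - 30) - w^3 + 8*w^2 - 15*w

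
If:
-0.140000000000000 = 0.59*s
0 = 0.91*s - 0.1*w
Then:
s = -0.24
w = -2.16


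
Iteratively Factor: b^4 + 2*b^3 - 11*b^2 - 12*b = (b + 1)*(b^3 + b^2 - 12*b) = b*(b + 1)*(b^2 + b - 12) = b*(b - 3)*(b + 1)*(b + 4)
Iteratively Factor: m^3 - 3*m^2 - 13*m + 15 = (m - 5)*(m^2 + 2*m - 3) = (m - 5)*(m + 3)*(m - 1)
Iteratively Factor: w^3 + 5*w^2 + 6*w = (w)*(w^2 + 5*w + 6) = w*(w + 3)*(w + 2)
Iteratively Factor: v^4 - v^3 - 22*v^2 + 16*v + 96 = (v - 4)*(v^3 + 3*v^2 - 10*v - 24) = (v - 4)*(v + 2)*(v^2 + v - 12) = (v - 4)*(v - 3)*(v + 2)*(v + 4)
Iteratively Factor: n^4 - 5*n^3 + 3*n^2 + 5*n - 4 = (n - 4)*(n^3 - n^2 - n + 1) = (n - 4)*(n - 1)*(n^2 - 1) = (n - 4)*(n - 1)^2*(n + 1)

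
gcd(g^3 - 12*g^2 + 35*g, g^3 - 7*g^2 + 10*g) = g^2 - 5*g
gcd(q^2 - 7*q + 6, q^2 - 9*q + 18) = q - 6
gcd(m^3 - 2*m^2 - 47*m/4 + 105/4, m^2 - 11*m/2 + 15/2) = m^2 - 11*m/2 + 15/2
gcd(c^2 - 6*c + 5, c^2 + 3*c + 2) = 1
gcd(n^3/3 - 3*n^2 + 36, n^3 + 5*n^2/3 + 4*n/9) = 1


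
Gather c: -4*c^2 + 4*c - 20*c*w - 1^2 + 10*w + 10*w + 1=-4*c^2 + c*(4 - 20*w) + 20*w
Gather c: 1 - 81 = -80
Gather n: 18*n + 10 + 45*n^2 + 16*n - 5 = 45*n^2 + 34*n + 5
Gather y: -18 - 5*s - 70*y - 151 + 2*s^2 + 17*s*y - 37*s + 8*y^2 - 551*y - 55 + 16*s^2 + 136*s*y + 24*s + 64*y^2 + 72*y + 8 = 18*s^2 - 18*s + 72*y^2 + y*(153*s - 549) - 216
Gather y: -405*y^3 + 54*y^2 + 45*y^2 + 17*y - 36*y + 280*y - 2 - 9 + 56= -405*y^3 + 99*y^2 + 261*y + 45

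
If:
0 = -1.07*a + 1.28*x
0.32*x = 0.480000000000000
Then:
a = 1.79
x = 1.50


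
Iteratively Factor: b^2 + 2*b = (b + 2)*(b)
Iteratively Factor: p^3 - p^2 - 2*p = (p)*(p^2 - p - 2) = p*(p - 2)*(p + 1)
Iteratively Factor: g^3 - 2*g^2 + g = (g)*(g^2 - 2*g + 1) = g*(g - 1)*(g - 1)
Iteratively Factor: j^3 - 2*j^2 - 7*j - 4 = (j + 1)*(j^2 - 3*j - 4) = (j - 4)*(j + 1)*(j + 1)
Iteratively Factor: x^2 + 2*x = (x)*(x + 2)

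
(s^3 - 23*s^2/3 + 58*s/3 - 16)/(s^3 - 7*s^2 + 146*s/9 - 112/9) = 3*(s - 3)/(3*s - 7)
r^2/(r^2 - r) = r/(r - 1)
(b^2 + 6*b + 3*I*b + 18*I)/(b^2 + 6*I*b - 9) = (b + 6)/(b + 3*I)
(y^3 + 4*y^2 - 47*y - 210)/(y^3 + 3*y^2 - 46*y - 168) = (y + 5)/(y + 4)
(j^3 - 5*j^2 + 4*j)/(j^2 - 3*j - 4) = j*(j - 1)/(j + 1)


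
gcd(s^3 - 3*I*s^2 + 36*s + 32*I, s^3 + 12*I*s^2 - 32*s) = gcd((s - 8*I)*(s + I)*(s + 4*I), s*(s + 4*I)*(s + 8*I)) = s + 4*I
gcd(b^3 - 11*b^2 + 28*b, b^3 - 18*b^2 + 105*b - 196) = b^2 - 11*b + 28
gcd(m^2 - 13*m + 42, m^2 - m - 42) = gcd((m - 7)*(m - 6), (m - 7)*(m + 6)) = m - 7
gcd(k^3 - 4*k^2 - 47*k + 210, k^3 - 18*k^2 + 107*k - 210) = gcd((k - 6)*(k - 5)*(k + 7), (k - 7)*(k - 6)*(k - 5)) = k^2 - 11*k + 30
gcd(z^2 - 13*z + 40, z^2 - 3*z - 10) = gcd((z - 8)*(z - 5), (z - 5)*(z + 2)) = z - 5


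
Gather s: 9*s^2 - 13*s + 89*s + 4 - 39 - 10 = 9*s^2 + 76*s - 45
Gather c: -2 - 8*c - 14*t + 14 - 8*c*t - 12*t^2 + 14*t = c*(-8*t - 8) - 12*t^2 + 12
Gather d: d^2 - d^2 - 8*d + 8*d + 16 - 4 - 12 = 0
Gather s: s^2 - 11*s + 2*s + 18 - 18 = s^2 - 9*s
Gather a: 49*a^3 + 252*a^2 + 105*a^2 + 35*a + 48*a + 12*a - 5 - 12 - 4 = 49*a^3 + 357*a^2 + 95*a - 21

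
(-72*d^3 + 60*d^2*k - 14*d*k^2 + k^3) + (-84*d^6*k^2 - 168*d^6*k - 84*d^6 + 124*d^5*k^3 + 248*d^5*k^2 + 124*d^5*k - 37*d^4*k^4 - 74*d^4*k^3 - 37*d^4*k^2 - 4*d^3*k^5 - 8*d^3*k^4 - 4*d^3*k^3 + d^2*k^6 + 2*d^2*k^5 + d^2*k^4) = -84*d^6*k^2 - 168*d^6*k - 84*d^6 + 124*d^5*k^3 + 248*d^5*k^2 + 124*d^5*k - 37*d^4*k^4 - 74*d^4*k^3 - 37*d^4*k^2 - 4*d^3*k^5 - 8*d^3*k^4 - 4*d^3*k^3 - 72*d^3 + d^2*k^6 + 2*d^2*k^5 + d^2*k^4 + 60*d^2*k - 14*d*k^2 + k^3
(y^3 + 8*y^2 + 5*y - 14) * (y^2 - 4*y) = y^5 + 4*y^4 - 27*y^3 - 34*y^2 + 56*y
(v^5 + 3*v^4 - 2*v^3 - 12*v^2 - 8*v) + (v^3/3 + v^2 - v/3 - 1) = v^5 + 3*v^4 - 5*v^3/3 - 11*v^2 - 25*v/3 - 1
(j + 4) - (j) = 4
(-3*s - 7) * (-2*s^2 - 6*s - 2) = 6*s^3 + 32*s^2 + 48*s + 14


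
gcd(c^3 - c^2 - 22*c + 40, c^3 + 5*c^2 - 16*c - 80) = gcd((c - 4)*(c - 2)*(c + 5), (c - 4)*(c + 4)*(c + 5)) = c^2 + c - 20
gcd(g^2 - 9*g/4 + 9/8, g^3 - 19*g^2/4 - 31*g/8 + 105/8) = g - 3/2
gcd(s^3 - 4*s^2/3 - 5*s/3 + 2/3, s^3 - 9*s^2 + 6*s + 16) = s^2 - s - 2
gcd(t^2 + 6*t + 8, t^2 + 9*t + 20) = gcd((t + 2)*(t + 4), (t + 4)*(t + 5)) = t + 4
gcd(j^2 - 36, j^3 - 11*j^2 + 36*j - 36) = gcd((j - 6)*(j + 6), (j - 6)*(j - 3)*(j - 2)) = j - 6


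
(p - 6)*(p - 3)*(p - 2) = p^3 - 11*p^2 + 36*p - 36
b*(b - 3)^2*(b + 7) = b^4 + b^3 - 33*b^2 + 63*b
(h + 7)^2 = h^2 + 14*h + 49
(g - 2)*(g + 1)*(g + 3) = g^3 + 2*g^2 - 5*g - 6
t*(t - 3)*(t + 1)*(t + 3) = t^4 + t^3 - 9*t^2 - 9*t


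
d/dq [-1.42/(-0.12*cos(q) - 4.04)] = 0.1704*sin(q)/(0.12*cos(q) + 4.04)^2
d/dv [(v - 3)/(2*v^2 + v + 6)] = (2*v^2 + v - (v - 3)*(4*v + 1) + 6)/(2*v^2 + v + 6)^2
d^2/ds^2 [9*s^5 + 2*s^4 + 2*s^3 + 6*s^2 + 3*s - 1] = 180*s^3 + 24*s^2 + 12*s + 12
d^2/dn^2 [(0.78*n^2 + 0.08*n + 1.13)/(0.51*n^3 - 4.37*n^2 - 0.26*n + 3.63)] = (0.405756*n^6 + 0.124847999999993*n^5 + 3.07774800000001*n^4 - 59.206844*n^3 + 201.040014*n^2 + 2.76591*n + 56.710354)/(0.132651*n^9 - 3.409911*n^8 + 29.015379*n^7 - 77.144192*n^6 - 63.33324*n^5 + 204.190977*n^4 + 44.889517*n^3 - 172.012995*n^2 - 10.277982*n + 47.832147)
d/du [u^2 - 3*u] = 2*u - 3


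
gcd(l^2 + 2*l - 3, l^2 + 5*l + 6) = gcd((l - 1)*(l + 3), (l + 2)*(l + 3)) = l + 3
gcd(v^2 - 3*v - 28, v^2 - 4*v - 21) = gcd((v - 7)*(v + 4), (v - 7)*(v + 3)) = v - 7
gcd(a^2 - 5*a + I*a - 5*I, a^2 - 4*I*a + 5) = a + I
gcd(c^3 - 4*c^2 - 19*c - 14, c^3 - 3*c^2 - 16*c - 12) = c^2 + 3*c + 2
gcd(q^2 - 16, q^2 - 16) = q^2 - 16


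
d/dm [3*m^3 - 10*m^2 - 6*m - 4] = 9*m^2 - 20*m - 6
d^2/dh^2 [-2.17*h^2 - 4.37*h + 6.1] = -4.34000000000000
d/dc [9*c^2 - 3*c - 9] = 18*c - 3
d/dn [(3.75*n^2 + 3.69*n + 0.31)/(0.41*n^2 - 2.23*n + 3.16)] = (-9.8754*n^2 + 23.4458*n + 12.3517)/(0.1681*n^4 - 1.8286*n^3 + 7.5641*n^2 - 14.0936*n + 9.9856)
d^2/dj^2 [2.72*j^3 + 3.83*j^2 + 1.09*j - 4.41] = 16.32*j + 7.66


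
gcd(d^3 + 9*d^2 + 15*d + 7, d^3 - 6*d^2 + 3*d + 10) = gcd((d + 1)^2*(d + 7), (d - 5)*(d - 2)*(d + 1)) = d + 1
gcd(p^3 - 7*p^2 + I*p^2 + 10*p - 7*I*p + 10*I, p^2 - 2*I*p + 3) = p + I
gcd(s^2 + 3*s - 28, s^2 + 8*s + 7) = s + 7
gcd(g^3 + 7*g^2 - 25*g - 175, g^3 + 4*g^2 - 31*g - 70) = g^2 + 2*g - 35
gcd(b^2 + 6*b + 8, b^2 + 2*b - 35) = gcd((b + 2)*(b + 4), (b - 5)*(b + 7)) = 1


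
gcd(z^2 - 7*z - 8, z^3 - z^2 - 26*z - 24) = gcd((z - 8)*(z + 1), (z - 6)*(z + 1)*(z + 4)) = z + 1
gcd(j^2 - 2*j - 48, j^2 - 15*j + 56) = j - 8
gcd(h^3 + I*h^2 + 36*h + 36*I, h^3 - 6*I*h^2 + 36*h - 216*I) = h^2 + 36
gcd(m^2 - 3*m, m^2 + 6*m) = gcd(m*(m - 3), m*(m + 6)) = m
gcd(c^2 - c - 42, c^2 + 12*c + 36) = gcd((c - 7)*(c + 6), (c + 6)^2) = c + 6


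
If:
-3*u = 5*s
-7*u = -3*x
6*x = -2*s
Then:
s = 0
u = 0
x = 0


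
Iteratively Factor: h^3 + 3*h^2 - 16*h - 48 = (h - 4)*(h^2 + 7*h + 12) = (h - 4)*(h + 4)*(h + 3)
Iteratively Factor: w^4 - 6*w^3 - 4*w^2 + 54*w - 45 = (w - 3)*(w^3 - 3*w^2 - 13*w + 15) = (w - 3)*(w + 3)*(w^2 - 6*w + 5) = (w - 3)*(w - 1)*(w + 3)*(w - 5)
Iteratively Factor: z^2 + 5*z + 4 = (z + 4)*(z + 1)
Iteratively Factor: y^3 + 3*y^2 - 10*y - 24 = (y + 4)*(y^2 - y - 6) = (y - 3)*(y + 4)*(y + 2)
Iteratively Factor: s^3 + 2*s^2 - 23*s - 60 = (s - 5)*(s^2 + 7*s + 12) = (s - 5)*(s + 3)*(s + 4)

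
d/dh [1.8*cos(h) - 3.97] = -1.8*sin(h)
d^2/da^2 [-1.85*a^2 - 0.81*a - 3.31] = -3.70000000000000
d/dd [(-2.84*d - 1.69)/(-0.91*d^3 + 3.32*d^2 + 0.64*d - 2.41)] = (-5.1688*d^3 + 4.8151*d^2 + 11.2216*d + 7.926)/(0.8281*d^6 - 6.0424*d^5 + 9.8576*d^4 + 8.6358*d^3 - 15.5928*d^2 - 3.0848*d + 5.8081)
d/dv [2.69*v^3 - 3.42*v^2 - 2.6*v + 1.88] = 8.07*v^2 - 6.84*v - 2.6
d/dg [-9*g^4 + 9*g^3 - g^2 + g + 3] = -36*g^3 + 27*g^2 - 2*g + 1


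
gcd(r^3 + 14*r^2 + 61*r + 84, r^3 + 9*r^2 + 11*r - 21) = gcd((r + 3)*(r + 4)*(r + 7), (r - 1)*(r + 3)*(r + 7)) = r^2 + 10*r + 21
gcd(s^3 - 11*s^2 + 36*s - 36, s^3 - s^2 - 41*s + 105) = s - 3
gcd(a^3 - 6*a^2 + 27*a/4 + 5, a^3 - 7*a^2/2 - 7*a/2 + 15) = a - 5/2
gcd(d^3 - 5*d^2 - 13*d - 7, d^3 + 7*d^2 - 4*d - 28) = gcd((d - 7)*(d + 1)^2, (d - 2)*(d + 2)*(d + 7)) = 1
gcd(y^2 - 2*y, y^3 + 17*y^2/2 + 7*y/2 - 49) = y - 2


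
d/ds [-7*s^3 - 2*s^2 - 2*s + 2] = -21*s^2 - 4*s - 2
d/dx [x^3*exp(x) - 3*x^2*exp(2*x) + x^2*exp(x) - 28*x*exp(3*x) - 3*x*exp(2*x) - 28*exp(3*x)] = (x^3 - 6*x^2*exp(x) + 4*x^2 - 84*x*exp(2*x) - 12*x*exp(x) + 2*x - 112*exp(2*x) - 3*exp(x))*exp(x)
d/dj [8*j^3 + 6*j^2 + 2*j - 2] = 24*j^2 + 12*j + 2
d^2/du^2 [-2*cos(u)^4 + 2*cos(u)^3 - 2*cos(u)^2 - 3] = 32*sin(u)^4 - 48*sin(u)^2 - 3*cos(u)/2 - 9*cos(3*u)/2 + 12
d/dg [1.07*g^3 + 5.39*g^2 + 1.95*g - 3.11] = 3.21*g^2 + 10.78*g + 1.95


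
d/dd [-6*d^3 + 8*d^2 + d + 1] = -18*d^2 + 16*d + 1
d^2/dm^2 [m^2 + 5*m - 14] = 2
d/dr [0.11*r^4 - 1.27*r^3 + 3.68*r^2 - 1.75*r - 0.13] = 0.44*r^3 - 3.81*r^2 + 7.36*r - 1.75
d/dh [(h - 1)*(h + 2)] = 2*h + 1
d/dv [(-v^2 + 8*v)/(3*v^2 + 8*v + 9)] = 2*(-16*v^2 - 9*v + 36)/(9*v^4 + 48*v^3 + 118*v^2 + 144*v + 81)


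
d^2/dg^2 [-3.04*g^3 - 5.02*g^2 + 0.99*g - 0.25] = -18.24*g - 10.04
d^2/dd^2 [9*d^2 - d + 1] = 18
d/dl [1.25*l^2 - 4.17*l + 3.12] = 2.5*l - 4.17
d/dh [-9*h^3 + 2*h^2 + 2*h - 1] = -27*h^2 + 4*h + 2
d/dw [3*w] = 3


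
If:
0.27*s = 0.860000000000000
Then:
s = 3.19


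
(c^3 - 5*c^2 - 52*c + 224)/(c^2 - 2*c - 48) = (c^2 + 3*c - 28)/(c + 6)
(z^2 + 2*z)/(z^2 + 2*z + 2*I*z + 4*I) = z/(z + 2*I)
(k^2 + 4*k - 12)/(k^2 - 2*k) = (k + 6)/k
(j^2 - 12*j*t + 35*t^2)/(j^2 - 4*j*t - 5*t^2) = (j - 7*t)/(j + t)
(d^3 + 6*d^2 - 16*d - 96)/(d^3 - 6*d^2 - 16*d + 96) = (d + 6)/(d - 6)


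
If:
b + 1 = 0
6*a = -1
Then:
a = -1/6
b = -1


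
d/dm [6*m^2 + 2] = 12*m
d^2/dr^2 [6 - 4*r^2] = -8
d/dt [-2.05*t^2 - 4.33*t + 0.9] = -4.1*t - 4.33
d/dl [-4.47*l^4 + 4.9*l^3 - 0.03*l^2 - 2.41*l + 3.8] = -17.88*l^3 + 14.7*l^2 - 0.06*l - 2.41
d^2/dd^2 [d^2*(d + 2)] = 6*d + 4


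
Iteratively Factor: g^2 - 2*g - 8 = (g + 2)*(g - 4)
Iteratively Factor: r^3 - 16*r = (r)*(r^2 - 16) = r*(r - 4)*(r + 4)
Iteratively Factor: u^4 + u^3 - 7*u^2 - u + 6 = (u + 3)*(u^3 - 2*u^2 - u + 2) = (u - 2)*(u + 3)*(u^2 - 1) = (u - 2)*(u + 1)*(u + 3)*(u - 1)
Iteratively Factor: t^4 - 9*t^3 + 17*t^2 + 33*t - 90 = (t - 3)*(t^3 - 6*t^2 - t + 30) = (t - 5)*(t - 3)*(t^2 - t - 6) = (t - 5)*(t - 3)*(t + 2)*(t - 3)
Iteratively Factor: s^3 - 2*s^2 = (s)*(s^2 - 2*s) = s^2*(s - 2)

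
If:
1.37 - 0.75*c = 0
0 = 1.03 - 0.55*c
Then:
No Solution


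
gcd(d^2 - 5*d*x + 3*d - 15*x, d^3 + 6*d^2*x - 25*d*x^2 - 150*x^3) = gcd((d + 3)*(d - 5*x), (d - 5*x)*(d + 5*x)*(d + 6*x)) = -d + 5*x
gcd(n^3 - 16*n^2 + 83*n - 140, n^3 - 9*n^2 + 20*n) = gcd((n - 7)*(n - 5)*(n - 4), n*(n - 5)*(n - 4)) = n^2 - 9*n + 20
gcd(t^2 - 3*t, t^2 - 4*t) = t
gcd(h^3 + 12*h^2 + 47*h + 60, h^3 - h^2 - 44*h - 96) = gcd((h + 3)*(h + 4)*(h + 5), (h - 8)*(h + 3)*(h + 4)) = h^2 + 7*h + 12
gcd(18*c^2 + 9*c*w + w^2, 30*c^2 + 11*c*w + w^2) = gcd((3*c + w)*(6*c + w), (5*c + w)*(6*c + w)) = 6*c + w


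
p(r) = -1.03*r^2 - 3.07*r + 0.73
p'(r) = -2.06*r - 3.07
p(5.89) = -53.09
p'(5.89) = -15.20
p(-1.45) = 3.02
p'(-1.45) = -0.08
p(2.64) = -14.55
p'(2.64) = -8.51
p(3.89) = -26.80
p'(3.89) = -11.08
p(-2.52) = 1.93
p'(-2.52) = 2.12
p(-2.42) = 2.13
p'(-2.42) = 1.92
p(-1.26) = 2.96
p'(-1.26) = -0.47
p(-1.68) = 2.98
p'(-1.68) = 0.39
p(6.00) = -54.77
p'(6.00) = -15.43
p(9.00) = -110.33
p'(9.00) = -21.61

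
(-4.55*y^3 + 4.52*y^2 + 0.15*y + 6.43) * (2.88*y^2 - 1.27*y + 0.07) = -13.104*y^5 + 18.7961*y^4 - 5.6269*y^3 + 18.6443*y^2 - 8.1556*y + 0.4501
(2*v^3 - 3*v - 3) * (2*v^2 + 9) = 4*v^5 + 12*v^3 - 6*v^2 - 27*v - 27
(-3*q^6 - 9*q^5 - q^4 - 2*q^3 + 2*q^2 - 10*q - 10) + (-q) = -3*q^6 - 9*q^5 - q^4 - 2*q^3 + 2*q^2 - 11*q - 10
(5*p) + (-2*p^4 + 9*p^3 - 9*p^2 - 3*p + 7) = -2*p^4 + 9*p^3 - 9*p^2 + 2*p + 7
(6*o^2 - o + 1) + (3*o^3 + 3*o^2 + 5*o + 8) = 3*o^3 + 9*o^2 + 4*o + 9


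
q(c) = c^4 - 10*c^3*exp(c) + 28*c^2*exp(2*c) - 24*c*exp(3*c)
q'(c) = -10*c^3*exp(c) + 4*c^3 + 56*c^2*exp(2*c) - 30*c^2*exp(c) - 72*c*exp(3*c) + 56*c*exp(2*c) - 24*exp(3*c)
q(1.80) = -6586.88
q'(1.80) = -24596.05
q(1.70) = -4527.98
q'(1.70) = -17034.71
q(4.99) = -365056144.52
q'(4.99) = -1180071725.96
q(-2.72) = 68.91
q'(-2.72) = -80.67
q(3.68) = -4927449.49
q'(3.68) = -16527010.04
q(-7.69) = 3499.16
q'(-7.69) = -1817.76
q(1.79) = -6345.37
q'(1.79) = -23711.79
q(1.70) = -4527.98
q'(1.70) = -17034.71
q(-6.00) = 1301.36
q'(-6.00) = -861.31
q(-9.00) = 6561.90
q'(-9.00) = -2915.40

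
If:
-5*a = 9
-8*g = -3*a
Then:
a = -9/5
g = -27/40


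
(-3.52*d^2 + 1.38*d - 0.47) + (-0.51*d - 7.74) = -3.52*d^2 + 0.87*d - 8.21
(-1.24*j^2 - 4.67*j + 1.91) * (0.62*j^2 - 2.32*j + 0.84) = -0.7688*j^4 - 0.0186000000000002*j^3 + 10.977*j^2 - 8.354*j + 1.6044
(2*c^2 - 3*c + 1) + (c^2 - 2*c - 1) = 3*c^2 - 5*c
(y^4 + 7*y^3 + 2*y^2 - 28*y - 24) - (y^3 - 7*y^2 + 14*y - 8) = y^4 + 6*y^3 + 9*y^2 - 42*y - 16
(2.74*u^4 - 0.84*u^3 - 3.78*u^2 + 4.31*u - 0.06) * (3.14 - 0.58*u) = -1.5892*u^5 + 9.0908*u^4 - 0.4452*u^3 - 14.369*u^2 + 13.5682*u - 0.1884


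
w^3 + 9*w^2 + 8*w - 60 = (w - 2)*(w + 5)*(w + 6)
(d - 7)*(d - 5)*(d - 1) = d^3 - 13*d^2 + 47*d - 35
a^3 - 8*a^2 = a^2*(a - 8)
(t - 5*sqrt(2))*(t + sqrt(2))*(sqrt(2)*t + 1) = sqrt(2)*t^3 - 7*t^2 - 14*sqrt(2)*t - 10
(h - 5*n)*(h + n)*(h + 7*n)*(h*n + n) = h^4*n + 3*h^3*n^2 + h^3*n - 33*h^2*n^3 + 3*h^2*n^2 - 35*h*n^4 - 33*h*n^3 - 35*n^4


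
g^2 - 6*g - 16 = (g - 8)*(g + 2)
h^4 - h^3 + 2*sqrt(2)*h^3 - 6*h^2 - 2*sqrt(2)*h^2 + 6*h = h*(h - 1)*(h - sqrt(2))*(h + 3*sqrt(2))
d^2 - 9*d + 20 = (d - 5)*(d - 4)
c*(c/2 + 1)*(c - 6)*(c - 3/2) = c^4/2 - 11*c^3/4 - 3*c^2 + 9*c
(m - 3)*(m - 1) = m^2 - 4*m + 3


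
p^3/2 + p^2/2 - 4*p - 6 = (p/2 + 1)*(p - 3)*(p + 2)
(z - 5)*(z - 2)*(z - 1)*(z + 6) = z^4 - 2*z^3 - 31*z^2 + 92*z - 60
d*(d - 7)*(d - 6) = d^3 - 13*d^2 + 42*d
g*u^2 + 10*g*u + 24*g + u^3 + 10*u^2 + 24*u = (g + u)*(u + 4)*(u + 6)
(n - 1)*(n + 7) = n^2 + 6*n - 7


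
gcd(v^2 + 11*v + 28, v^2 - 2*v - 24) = v + 4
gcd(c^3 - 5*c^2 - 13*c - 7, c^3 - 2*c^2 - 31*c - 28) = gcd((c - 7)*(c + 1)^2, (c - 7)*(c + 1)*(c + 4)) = c^2 - 6*c - 7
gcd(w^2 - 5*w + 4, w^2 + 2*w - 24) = w - 4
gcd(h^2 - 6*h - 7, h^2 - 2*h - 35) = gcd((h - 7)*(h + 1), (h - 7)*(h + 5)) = h - 7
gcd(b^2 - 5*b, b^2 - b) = b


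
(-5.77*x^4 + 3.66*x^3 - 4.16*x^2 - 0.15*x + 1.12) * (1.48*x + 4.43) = -8.5396*x^5 - 20.1443*x^4 + 10.057*x^3 - 18.6508*x^2 + 0.9931*x + 4.9616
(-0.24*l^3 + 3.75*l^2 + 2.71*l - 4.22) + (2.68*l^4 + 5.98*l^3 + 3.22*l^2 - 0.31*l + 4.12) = 2.68*l^4 + 5.74*l^3 + 6.97*l^2 + 2.4*l - 0.0999999999999996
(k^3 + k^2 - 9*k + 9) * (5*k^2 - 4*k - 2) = 5*k^5 + k^4 - 51*k^3 + 79*k^2 - 18*k - 18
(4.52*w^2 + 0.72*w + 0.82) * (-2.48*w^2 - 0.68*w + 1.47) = -11.2096*w^4 - 4.8592*w^3 + 4.1212*w^2 + 0.5008*w + 1.2054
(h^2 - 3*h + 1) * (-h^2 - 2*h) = -h^4 + h^3 + 5*h^2 - 2*h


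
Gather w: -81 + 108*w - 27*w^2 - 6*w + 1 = -27*w^2 + 102*w - 80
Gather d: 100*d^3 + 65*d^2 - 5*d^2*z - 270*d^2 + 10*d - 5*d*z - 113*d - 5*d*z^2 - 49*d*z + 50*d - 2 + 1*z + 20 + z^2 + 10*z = 100*d^3 + d^2*(-5*z - 205) + d*(-5*z^2 - 54*z - 53) + z^2 + 11*z + 18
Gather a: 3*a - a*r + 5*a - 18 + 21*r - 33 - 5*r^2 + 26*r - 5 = a*(8 - r) - 5*r^2 + 47*r - 56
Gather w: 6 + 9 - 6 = 9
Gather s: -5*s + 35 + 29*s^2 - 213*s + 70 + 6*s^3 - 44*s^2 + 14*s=6*s^3 - 15*s^2 - 204*s + 105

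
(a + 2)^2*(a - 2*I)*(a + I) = a^4 + 4*a^3 - I*a^3 + 6*a^2 - 4*I*a^2 + 8*a - 4*I*a + 8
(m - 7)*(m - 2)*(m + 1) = m^3 - 8*m^2 + 5*m + 14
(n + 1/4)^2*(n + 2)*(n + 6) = n^4 + 17*n^3/2 + 257*n^2/16 + 13*n/2 + 3/4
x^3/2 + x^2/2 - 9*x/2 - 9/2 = (x/2 + 1/2)*(x - 3)*(x + 3)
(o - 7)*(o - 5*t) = o^2 - 5*o*t - 7*o + 35*t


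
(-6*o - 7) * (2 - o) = 6*o^2 - 5*o - 14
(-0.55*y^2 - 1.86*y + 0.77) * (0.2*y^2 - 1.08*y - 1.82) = -0.11*y^4 + 0.222*y^3 + 3.1638*y^2 + 2.5536*y - 1.4014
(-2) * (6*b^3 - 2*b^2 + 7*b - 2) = -12*b^3 + 4*b^2 - 14*b + 4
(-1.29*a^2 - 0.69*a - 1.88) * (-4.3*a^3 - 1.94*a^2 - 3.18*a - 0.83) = 5.547*a^5 + 5.4696*a^4 + 13.5248*a^3 + 6.9121*a^2 + 6.5511*a + 1.5604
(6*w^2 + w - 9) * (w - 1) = 6*w^3 - 5*w^2 - 10*w + 9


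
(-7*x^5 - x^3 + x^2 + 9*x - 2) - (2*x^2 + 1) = -7*x^5 - x^3 - x^2 + 9*x - 3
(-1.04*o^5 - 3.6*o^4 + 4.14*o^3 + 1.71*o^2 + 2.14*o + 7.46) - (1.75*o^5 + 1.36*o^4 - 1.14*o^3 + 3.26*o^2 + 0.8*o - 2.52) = -2.79*o^5 - 4.96*o^4 + 5.28*o^3 - 1.55*o^2 + 1.34*o + 9.98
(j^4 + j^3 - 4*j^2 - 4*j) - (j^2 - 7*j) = j^4 + j^3 - 5*j^2 + 3*j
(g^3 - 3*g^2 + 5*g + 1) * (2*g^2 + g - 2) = 2*g^5 - 5*g^4 + 5*g^3 + 13*g^2 - 9*g - 2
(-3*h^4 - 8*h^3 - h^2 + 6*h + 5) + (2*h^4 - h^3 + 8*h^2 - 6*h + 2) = -h^4 - 9*h^3 + 7*h^2 + 7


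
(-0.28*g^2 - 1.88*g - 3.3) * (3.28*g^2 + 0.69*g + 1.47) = -0.9184*g^4 - 6.3596*g^3 - 12.5328*g^2 - 5.0406*g - 4.851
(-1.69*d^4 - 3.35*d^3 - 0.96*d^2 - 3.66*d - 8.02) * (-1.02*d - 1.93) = 1.7238*d^5 + 6.6787*d^4 + 7.4447*d^3 + 5.586*d^2 + 15.2442*d + 15.4786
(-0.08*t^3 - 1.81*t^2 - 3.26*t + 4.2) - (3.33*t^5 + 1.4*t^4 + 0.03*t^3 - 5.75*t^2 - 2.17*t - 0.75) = -3.33*t^5 - 1.4*t^4 - 0.11*t^3 + 3.94*t^2 - 1.09*t + 4.95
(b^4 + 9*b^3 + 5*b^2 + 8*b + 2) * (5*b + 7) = 5*b^5 + 52*b^4 + 88*b^3 + 75*b^2 + 66*b + 14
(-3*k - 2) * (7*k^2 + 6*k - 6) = -21*k^3 - 32*k^2 + 6*k + 12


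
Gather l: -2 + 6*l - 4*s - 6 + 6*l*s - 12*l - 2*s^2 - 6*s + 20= l*(6*s - 6) - 2*s^2 - 10*s + 12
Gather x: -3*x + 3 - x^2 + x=-x^2 - 2*x + 3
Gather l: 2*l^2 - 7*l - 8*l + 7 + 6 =2*l^2 - 15*l + 13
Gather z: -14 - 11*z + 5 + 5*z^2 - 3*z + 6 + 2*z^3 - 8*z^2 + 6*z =2*z^3 - 3*z^2 - 8*z - 3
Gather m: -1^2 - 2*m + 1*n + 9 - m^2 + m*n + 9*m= -m^2 + m*(n + 7) + n + 8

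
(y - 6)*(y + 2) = y^2 - 4*y - 12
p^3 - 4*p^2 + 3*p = p*(p - 3)*(p - 1)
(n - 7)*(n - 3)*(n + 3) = n^3 - 7*n^2 - 9*n + 63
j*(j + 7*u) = j^2 + 7*j*u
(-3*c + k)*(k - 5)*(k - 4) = -3*c*k^2 + 27*c*k - 60*c + k^3 - 9*k^2 + 20*k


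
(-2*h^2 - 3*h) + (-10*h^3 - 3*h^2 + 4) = -10*h^3 - 5*h^2 - 3*h + 4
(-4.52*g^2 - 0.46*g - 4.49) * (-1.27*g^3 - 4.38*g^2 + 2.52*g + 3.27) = 5.7404*g^5 + 20.3818*g^4 - 3.6733*g^3 + 3.7266*g^2 - 12.819*g - 14.6823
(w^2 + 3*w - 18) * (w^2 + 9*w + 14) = w^4 + 12*w^3 + 23*w^2 - 120*w - 252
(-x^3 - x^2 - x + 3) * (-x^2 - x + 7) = x^5 + 2*x^4 - 5*x^3 - 9*x^2 - 10*x + 21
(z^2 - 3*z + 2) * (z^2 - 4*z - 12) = z^4 - 7*z^3 + 2*z^2 + 28*z - 24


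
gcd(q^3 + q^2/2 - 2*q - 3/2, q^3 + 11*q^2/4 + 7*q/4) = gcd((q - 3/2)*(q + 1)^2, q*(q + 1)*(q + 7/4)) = q + 1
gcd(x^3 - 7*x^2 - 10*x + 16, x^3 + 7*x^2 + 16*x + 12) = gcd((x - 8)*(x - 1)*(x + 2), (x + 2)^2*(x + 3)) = x + 2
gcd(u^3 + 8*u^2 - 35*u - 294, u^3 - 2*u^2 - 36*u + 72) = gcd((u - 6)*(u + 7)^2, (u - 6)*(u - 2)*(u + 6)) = u - 6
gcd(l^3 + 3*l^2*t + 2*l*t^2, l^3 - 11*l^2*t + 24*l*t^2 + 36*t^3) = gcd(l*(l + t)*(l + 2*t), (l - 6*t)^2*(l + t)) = l + t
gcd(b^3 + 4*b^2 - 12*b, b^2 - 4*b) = b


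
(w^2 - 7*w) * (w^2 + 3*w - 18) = w^4 - 4*w^3 - 39*w^2 + 126*w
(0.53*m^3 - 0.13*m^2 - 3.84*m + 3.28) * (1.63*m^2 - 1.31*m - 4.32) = 0.8639*m^5 - 0.9062*m^4 - 8.3785*m^3 + 10.9384*m^2 + 12.292*m - 14.1696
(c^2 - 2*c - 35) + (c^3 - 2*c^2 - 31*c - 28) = c^3 - c^2 - 33*c - 63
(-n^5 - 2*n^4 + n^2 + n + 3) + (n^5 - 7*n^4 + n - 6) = -9*n^4 + n^2 + 2*n - 3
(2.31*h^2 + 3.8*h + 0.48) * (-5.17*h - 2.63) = -11.9427*h^3 - 25.7213*h^2 - 12.4756*h - 1.2624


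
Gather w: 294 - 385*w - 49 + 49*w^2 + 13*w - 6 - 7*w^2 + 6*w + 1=42*w^2 - 366*w + 240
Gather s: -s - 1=-s - 1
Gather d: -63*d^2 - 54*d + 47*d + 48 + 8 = -63*d^2 - 7*d + 56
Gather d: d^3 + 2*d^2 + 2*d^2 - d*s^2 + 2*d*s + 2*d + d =d^3 + 4*d^2 + d*(-s^2 + 2*s + 3)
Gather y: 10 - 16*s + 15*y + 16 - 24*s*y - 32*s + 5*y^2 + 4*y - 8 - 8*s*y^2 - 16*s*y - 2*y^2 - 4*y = -48*s + y^2*(3 - 8*s) + y*(15 - 40*s) + 18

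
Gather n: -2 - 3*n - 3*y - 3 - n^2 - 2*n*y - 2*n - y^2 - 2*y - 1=-n^2 + n*(-2*y - 5) - y^2 - 5*y - 6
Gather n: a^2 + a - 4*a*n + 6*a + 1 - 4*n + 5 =a^2 + 7*a + n*(-4*a - 4) + 6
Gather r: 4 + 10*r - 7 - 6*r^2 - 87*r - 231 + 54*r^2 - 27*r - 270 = 48*r^2 - 104*r - 504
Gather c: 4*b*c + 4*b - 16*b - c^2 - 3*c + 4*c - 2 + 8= -12*b - c^2 + c*(4*b + 1) + 6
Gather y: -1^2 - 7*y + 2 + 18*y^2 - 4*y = 18*y^2 - 11*y + 1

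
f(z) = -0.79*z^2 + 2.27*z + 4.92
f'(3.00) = -2.47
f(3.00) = 4.62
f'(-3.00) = 7.01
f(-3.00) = -9.00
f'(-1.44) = 4.55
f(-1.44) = 0.01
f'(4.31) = -4.54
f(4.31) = 0.03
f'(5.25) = -6.02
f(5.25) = -4.94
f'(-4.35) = 9.14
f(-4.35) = -19.90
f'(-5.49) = 10.94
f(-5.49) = -31.35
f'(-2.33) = 5.95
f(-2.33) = -4.66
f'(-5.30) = 10.64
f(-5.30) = -29.30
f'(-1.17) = 4.12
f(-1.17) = 1.18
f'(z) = 2.27 - 1.58*z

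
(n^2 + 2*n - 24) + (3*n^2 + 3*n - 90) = 4*n^2 + 5*n - 114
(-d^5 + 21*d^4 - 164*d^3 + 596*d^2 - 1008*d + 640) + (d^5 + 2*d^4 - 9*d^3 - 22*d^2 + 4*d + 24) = 23*d^4 - 173*d^3 + 574*d^2 - 1004*d + 664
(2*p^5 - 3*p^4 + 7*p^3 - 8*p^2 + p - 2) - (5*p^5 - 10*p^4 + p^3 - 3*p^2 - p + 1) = -3*p^5 + 7*p^4 + 6*p^3 - 5*p^2 + 2*p - 3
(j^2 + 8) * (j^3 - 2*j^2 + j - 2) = j^5 - 2*j^4 + 9*j^3 - 18*j^2 + 8*j - 16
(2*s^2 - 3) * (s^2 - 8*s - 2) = 2*s^4 - 16*s^3 - 7*s^2 + 24*s + 6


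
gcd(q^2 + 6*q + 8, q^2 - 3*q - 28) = q + 4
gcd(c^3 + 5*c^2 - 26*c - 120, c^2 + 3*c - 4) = c + 4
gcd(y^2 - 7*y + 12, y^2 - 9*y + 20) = y - 4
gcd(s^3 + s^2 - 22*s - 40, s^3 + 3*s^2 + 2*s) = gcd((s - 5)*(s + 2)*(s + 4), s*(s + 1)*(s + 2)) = s + 2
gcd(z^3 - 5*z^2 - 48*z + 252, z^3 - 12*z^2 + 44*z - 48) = z - 6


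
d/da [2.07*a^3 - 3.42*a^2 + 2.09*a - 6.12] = 6.21*a^2 - 6.84*a + 2.09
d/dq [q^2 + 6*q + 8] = 2*q + 6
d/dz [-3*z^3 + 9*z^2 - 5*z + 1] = -9*z^2 + 18*z - 5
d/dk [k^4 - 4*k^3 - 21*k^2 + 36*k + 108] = 4*k^3 - 12*k^2 - 42*k + 36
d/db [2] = 0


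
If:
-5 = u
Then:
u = -5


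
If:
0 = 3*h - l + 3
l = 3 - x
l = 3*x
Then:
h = -1/4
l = 9/4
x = 3/4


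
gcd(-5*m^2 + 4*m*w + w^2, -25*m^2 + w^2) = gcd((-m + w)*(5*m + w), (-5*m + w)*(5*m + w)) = 5*m + w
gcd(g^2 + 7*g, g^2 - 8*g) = g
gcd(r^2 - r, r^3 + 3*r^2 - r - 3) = r - 1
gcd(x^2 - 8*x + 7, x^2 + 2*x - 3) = x - 1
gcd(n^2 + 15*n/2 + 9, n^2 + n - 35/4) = 1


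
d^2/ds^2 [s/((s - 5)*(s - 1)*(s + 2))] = 2*(3*s^5 - 12*s^4 + 23*s^3 - 60*s^2 + 120*s + 70)/(s^9 - 12*s^8 + 27*s^7 + 134*s^6 - 429*s^5 - 528*s^4 + 1637*s^3 + 270*s^2 - 2100*s + 1000)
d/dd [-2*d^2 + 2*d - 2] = 2 - 4*d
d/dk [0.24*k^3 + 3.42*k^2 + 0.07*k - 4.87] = 0.72*k^2 + 6.84*k + 0.07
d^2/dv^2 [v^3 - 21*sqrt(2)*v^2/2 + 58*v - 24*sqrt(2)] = 6*v - 21*sqrt(2)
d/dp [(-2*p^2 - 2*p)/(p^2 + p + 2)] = 4*(-2*p - 1)/(p^4 + 2*p^3 + 5*p^2 + 4*p + 4)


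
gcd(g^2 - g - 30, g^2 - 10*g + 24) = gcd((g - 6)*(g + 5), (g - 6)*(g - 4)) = g - 6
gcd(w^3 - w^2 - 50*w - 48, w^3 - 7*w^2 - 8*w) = w^2 - 7*w - 8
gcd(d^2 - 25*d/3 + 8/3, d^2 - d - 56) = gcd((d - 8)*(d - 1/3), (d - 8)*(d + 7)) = d - 8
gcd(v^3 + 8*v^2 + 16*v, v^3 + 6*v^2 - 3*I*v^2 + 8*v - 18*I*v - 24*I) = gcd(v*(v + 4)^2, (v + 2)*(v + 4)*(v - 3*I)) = v + 4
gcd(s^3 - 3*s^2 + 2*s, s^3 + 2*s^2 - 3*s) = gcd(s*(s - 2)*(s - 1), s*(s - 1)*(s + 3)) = s^2 - s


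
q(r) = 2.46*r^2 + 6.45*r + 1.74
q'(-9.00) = -37.83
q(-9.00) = 142.95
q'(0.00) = 6.45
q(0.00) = 1.74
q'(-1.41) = -0.49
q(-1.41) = -2.46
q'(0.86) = 10.68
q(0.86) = 9.11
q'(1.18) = 12.26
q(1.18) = 12.78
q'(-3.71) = -11.80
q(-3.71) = 11.67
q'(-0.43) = 4.33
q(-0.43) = -0.58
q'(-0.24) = 5.27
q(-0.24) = 0.33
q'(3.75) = 24.90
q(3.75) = 60.52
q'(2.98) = 21.11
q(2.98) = 42.81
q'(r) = 4.92*r + 6.45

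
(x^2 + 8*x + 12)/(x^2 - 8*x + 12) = (x^2 + 8*x + 12)/(x^2 - 8*x + 12)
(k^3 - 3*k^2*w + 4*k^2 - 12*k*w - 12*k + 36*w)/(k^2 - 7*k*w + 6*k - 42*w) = (-k^2 + 3*k*w + 2*k - 6*w)/(-k + 7*w)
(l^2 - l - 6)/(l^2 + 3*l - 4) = (l^2 - l - 6)/(l^2 + 3*l - 4)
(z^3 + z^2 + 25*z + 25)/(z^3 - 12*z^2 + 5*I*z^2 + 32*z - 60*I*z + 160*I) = (z^2 + z*(1 - 5*I) - 5*I)/(z^2 - 12*z + 32)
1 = 1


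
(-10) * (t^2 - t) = -10*t^2 + 10*t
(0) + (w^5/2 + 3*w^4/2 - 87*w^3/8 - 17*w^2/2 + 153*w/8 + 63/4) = w^5/2 + 3*w^4/2 - 87*w^3/8 - 17*w^2/2 + 153*w/8 + 63/4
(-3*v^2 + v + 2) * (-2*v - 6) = 6*v^3 + 16*v^2 - 10*v - 12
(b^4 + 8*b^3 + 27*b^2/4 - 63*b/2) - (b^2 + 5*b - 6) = b^4 + 8*b^3 + 23*b^2/4 - 73*b/2 + 6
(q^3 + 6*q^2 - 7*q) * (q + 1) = q^4 + 7*q^3 - q^2 - 7*q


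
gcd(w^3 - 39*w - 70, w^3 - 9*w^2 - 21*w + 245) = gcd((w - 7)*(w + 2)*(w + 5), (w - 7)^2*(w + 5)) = w^2 - 2*w - 35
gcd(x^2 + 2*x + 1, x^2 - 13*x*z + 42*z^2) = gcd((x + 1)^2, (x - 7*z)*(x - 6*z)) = 1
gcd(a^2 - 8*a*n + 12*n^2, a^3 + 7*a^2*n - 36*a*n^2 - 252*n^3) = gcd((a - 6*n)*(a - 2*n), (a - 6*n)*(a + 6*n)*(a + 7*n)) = a - 6*n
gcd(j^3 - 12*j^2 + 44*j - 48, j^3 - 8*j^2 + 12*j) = j^2 - 8*j + 12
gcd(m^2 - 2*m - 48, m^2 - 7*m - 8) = m - 8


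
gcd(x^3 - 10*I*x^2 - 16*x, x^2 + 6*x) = x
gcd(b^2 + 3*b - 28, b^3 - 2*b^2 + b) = 1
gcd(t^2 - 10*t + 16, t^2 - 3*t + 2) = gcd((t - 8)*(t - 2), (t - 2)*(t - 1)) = t - 2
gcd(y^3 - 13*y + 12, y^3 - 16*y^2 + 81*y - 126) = y - 3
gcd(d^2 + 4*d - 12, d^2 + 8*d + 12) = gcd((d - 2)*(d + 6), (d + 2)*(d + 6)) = d + 6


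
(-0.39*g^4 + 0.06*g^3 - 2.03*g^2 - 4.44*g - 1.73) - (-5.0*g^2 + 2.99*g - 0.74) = -0.39*g^4 + 0.06*g^3 + 2.97*g^2 - 7.43*g - 0.99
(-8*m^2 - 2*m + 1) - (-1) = -8*m^2 - 2*m + 2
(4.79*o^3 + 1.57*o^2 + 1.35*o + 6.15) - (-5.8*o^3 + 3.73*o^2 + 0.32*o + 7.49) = 10.59*o^3 - 2.16*o^2 + 1.03*o - 1.34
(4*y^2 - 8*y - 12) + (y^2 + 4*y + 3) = 5*y^2 - 4*y - 9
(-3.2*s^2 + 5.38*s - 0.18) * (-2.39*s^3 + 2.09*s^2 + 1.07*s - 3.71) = 7.648*s^5 - 19.5462*s^4 + 8.2504*s^3 + 17.2524*s^2 - 20.1524*s + 0.6678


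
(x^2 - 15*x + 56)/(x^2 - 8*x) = (x - 7)/x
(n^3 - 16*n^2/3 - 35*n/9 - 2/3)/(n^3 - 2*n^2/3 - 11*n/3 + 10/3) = (9*n^3 - 48*n^2 - 35*n - 6)/(3*(3*n^3 - 2*n^2 - 11*n + 10))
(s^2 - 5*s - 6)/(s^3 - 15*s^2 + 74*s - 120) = (s + 1)/(s^2 - 9*s + 20)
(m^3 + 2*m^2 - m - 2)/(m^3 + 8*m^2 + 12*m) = (m^2 - 1)/(m*(m + 6))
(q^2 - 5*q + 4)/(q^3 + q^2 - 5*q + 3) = (q - 4)/(q^2 + 2*q - 3)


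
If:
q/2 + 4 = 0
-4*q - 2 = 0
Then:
No Solution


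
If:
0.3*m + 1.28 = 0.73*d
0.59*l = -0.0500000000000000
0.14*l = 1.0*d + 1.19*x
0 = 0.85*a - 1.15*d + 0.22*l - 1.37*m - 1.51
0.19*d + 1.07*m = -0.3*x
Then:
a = 4.40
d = 1.80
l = -0.08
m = 0.11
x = -1.52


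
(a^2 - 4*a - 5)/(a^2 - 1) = (a - 5)/(a - 1)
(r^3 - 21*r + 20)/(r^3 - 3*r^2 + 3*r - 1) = (r^2 + r - 20)/(r^2 - 2*r + 1)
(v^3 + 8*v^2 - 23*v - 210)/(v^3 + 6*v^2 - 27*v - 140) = (v + 6)/(v + 4)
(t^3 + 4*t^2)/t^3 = (t + 4)/t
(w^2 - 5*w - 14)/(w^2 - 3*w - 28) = (w + 2)/(w + 4)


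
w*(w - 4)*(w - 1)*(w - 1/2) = w^4 - 11*w^3/2 + 13*w^2/2 - 2*w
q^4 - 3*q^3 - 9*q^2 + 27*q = q*(q - 3)^2*(q + 3)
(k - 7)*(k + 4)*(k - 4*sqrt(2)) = k^3 - 4*sqrt(2)*k^2 - 3*k^2 - 28*k + 12*sqrt(2)*k + 112*sqrt(2)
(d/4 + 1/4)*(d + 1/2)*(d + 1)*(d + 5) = d^4/4 + 15*d^3/8 + 29*d^2/8 + 21*d/8 + 5/8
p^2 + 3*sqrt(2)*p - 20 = (p - 2*sqrt(2))*(p + 5*sqrt(2))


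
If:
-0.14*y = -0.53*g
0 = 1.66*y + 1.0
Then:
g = -0.16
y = -0.60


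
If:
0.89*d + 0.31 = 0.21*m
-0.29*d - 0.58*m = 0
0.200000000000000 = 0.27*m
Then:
No Solution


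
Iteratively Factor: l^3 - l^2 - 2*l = (l)*(l^2 - l - 2) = l*(l + 1)*(l - 2)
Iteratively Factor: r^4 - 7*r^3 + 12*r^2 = (r)*(r^3 - 7*r^2 + 12*r) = r*(r - 4)*(r^2 - 3*r) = r*(r - 4)*(r - 3)*(r)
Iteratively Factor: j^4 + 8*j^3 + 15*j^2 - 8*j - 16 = (j + 4)*(j^3 + 4*j^2 - j - 4) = (j - 1)*(j + 4)*(j^2 + 5*j + 4) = (j - 1)*(j + 4)^2*(j + 1)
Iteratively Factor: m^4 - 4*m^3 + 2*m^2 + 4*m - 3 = (m - 1)*(m^3 - 3*m^2 - m + 3) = (m - 3)*(m - 1)*(m^2 - 1) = (m - 3)*(m - 1)*(m + 1)*(m - 1)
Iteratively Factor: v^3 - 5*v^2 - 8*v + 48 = (v - 4)*(v^2 - v - 12) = (v - 4)*(v + 3)*(v - 4)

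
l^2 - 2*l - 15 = (l - 5)*(l + 3)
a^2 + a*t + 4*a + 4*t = (a + 4)*(a + t)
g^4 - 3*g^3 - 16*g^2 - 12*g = g*(g - 6)*(g + 1)*(g + 2)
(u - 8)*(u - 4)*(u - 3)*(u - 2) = u^4 - 17*u^3 + 98*u^2 - 232*u + 192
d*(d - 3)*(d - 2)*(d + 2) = d^4 - 3*d^3 - 4*d^2 + 12*d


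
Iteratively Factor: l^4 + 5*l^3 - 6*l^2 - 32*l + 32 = (l - 1)*(l^3 + 6*l^2 - 32) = (l - 2)*(l - 1)*(l^2 + 8*l + 16) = (l - 2)*(l - 1)*(l + 4)*(l + 4)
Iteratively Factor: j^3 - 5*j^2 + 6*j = (j - 3)*(j^2 - 2*j) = (j - 3)*(j - 2)*(j)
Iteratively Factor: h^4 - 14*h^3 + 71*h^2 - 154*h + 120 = (h - 4)*(h^3 - 10*h^2 + 31*h - 30) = (h - 4)*(h - 3)*(h^2 - 7*h + 10) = (h - 5)*(h - 4)*(h - 3)*(h - 2)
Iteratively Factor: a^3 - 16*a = (a + 4)*(a^2 - 4*a) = a*(a + 4)*(a - 4)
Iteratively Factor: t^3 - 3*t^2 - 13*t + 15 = (t + 3)*(t^2 - 6*t + 5) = (t - 1)*(t + 3)*(t - 5)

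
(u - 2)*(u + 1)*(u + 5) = u^3 + 4*u^2 - 7*u - 10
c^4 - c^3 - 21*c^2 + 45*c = c*(c - 3)^2*(c + 5)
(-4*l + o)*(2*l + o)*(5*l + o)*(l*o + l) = -40*l^4*o - 40*l^4 - 18*l^3*o^2 - 18*l^3*o + 3*l^2*o^3 + 3*l^2*o^2 + l*o^4 + l*o^3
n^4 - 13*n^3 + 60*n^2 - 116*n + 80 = (n - 5)*(n - 4)*(n - 2)^2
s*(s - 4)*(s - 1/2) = s^3 - 9*s^2/2 + 2*s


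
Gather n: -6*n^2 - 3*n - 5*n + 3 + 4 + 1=-6*n^2 - 8*n + 8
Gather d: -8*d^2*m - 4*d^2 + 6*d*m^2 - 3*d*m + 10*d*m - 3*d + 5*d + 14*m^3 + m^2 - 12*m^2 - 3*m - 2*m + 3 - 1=d^2*(-8*m - 4) + d*(6*m^2 + 7*m + 2) + 14*m^3 - 11*m^2 - 5*m + 2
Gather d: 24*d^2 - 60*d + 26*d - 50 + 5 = 24*d^2 - 34*d - 45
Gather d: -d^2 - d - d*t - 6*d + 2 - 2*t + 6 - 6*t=-d^2 + d*(-t - 7) - 8*t + 8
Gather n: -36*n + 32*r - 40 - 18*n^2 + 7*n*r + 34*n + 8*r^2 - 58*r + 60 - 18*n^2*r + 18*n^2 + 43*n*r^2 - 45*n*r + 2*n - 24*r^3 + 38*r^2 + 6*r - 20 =-18*n^2*r + n*(43*r^2 - 38*r) - 24*r^3 + 46*r^2 - 20*r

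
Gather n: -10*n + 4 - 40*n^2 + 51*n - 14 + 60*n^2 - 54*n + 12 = 20*n^2 - 13*n + 2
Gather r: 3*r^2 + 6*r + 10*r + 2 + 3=3*r^2 + 16*r + 5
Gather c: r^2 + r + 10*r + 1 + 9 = r^2 + 11*r + 10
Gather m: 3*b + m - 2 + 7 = 3*b + m + 5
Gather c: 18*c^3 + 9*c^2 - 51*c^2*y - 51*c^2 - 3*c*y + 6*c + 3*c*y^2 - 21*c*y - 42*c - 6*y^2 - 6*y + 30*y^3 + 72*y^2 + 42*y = 18*c^3 + c^2*(-51*y - 42) + c*(3*y^2 - 24*y - 36) + 30*y^3 + 66*y^2 + 36*y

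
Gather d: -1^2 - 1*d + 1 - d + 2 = 2 - 2*d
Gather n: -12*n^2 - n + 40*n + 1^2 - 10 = -12*n^2 + 39*n - 9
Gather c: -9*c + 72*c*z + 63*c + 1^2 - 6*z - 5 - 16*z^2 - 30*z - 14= c*(72*z + 54) - 16*z^2 - 36*z - 18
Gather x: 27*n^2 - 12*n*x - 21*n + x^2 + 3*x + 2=27*n^2 - 21*n + x^2 + x*(3 - 12*n) + 2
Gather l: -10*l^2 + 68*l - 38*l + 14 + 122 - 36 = -10*l^2 + 30*l + 100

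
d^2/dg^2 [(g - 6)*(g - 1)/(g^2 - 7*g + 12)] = 12*(-3*g^2 + 21*g - 37)/(g^6 - 21*g^5 + 183*g^4 - 847*g^3 + 2196*g^2 - 3024*g + 1728)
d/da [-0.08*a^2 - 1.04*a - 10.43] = -0.16*a - 1.04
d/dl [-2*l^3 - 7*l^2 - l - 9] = -6*l^2 - 14*l - 1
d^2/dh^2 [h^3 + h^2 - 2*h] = 6*h + 2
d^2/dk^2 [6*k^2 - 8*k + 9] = 12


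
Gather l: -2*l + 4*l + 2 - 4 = 2*l - 2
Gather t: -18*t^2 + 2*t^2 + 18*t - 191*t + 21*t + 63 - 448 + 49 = -16*t^2 - 152*t - 336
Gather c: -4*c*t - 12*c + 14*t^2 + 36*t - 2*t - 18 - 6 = c*(-4*t - 12) + 14*t^2 + 34*t - 24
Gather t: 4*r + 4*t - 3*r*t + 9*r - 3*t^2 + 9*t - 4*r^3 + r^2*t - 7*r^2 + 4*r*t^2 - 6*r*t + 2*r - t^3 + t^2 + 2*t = -4*r^3 - 7*r^2 + 15*r - t^3 + t^2*(4*r - 2) + t*(r^2 - 9*r + 15)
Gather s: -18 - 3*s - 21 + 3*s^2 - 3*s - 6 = 3*s^2 - 6*s - 45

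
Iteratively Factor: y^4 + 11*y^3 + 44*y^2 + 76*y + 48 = (y + 2)*(y^3 + 9*y^2 + 26*y + 24) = (y + 2)*(y + 4)*(y^2 + 5*y + 6) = (y + 2)^2*(y + 4)*(y + 3)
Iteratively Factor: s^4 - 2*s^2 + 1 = (s + 1)*(s^3 - s^2 - s + 1) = (s - 1)*(s + 1)*(s^2 - 1) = (s - 1)*(s + 1)^2*(s - 1)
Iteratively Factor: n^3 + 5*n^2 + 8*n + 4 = (n + 2)*(n^2 + 3*n + 2) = (n + 1)*(n + 2)*(n + 2)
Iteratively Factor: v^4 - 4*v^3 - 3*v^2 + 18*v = (v)*(v^3 - 4*v^2 - 3*v + 18) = v*(v + 2)*(v^2 - 6*v + 9) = v*(v - 3)*(v + 2)*(v - 3)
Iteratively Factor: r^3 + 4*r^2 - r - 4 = (r - 1)*(r^2 + 5*r + 4) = (r - 1)*(r + 1)*(r + 4)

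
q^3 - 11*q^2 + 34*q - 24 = (q - 6)*(q - 4)*(q - 1)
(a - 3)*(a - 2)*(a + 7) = a^3 + 2*a^2 - 29*a + 42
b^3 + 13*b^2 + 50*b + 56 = (b + 2)*(b + 4)*(b + 7)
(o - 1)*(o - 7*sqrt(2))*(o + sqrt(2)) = o^3 - 6*sqrt(2)*o^2 - o^2 - 14*o + 6*sqrt(2)*o + 14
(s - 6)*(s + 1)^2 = s^3 - 4*s^2 - 11*s - 6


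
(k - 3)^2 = k^2 - 6*k + 9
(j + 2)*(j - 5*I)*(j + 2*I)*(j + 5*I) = j^4 + 2*j^3 + 2*I*j^3 + 25*j^2 + 4*I*j^2 + 50*j + 50*I*j + 100*I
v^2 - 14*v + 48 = (v - 8)*(v - 6)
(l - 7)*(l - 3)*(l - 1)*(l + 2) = l^4 - 9*l^3 + 9*l^2 + 41*l - 42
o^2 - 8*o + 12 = (o - 6)*(o - 2)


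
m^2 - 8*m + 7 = (m - 7)*(m - 1)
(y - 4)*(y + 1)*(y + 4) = y^3 + y^2 - 16*y - 16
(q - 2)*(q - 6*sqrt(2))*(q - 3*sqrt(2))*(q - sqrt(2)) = q^4 - 10*sqrt(2)*q^3 - 2*q^3 + 20*sqrt(2)*q^2 + 54*q^2 - 108*q - 36*sqrt(2)*q + 72*sqrt(2)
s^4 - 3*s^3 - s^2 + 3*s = s*(s - 3)*(s - 1)*(s + 1)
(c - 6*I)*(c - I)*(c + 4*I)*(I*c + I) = I*c^4 + 3*c^3 + I*c^3 + 3*c^2 + 22*I*c^2 + 24*c + 22*I*c + 24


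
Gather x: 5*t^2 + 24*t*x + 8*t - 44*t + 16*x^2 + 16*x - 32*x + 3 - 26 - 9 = 5*t^2 - 36*t + 16*x^2 + x*(24*t - 16) - 32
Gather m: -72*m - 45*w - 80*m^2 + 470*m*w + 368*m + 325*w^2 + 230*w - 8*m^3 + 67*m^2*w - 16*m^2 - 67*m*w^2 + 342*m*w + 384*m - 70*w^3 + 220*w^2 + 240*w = -8*m^3 + m^2*(67*w - 96) + m*(-67*w^2 + 812*w + 680) - 70*w^3 + 545*w^2 + 425*w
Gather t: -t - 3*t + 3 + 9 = 12 - 4*t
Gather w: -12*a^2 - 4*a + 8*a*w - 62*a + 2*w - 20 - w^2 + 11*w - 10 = -12*a^2 - 66*a - w^2 + w*(8*a + 13) - 30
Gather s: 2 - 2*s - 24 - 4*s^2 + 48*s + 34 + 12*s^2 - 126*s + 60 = 8*s^2 - 80*s + 72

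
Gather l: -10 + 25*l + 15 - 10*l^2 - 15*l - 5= -10*l^2 + 10*l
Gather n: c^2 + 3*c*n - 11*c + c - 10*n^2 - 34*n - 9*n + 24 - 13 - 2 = c^2 - 10*c - 10*n^2 + n*(3*c - 43) + 9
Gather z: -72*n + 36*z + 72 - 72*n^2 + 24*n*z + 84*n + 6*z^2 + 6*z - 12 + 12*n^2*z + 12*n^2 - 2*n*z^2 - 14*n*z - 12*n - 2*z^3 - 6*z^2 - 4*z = -60*n^2 - 2*n*z^2 - 2*z^3 + z*(12*n^2 + 10*n + 38) + 60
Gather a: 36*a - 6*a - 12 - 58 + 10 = 30*a - 60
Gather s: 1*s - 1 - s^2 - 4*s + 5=-s^2 - 3*s + 4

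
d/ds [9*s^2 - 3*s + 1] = 18*s - 3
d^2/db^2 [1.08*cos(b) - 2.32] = -1.08*cos(b)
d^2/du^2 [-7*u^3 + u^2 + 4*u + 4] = 2 - 42*u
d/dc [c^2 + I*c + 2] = 2*c + I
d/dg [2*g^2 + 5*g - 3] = 4*g + 5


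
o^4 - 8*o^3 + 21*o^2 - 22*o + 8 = (o - 4)*(o - 2)*(o - 1)^2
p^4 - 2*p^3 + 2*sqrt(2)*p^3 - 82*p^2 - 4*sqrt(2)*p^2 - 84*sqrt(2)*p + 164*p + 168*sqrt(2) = (p - 2)*(p - 6*sqrt(2))*(p + sqrt(2))*(p + 7*sqrt(2))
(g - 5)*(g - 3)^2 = g^3 - 11*g^2 + 39*g - 45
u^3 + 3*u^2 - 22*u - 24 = (u - 4)*(u + 1)*(u + 6)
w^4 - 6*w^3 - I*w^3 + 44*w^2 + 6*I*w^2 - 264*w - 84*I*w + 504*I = (w - 6)*(w - 6*I)*(w - 2*I)*(w + 7*I)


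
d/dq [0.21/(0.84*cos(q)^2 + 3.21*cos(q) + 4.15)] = (0.3528*cos(q) + 0.6741)*sin(q)/(0.84*cos(q)^2 + 3.21*cos(q) + 4.15)^2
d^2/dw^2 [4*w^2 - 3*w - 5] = 8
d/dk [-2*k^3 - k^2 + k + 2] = -6*k^2 - 2*k + 1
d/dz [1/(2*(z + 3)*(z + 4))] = (-z - 7/2)/(z^4 + 14*z^3 + 73*z^2 + 168*z + 144)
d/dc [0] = 0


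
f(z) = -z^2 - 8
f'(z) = -2*z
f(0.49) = -8.24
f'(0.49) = -0.98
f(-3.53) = -20.46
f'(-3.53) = 7.06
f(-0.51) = -8.26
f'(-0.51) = 1.02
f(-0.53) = -8.28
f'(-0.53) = 1.06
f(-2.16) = -12.67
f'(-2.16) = 4.32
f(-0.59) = -8.35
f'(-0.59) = 1.18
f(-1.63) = -10.66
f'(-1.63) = 3.26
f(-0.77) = -8.59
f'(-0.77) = 1.54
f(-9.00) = -89.00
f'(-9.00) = 18.00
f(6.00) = -44.00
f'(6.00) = -12.00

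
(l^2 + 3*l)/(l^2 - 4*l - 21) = l/(l - 7)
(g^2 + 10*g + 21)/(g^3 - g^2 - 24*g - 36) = (g + 7)/(g^2 - 4*g - 12)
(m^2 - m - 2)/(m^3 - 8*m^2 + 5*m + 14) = 1/(m - 7)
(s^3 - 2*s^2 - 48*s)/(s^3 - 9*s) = (s^2 - 2*s - 48)/(s^2 - 9)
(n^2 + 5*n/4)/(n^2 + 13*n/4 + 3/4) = n*(4*n + 5)/(4*n^2 + 13*n + 3)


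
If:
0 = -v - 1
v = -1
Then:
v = -1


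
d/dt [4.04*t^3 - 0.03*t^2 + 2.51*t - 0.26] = 12.12*t^2 - 0.06*t + 2.51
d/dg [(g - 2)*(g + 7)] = 2*g + 5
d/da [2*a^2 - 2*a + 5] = 4*a - 2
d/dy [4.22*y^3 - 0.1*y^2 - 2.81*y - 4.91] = 12.66*y^2 - 0.2*y - 2.81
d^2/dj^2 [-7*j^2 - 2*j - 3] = -14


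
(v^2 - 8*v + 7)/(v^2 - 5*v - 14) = (v - 1)/(v + 2)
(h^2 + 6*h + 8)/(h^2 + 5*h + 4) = (h + 2)/(h + 1)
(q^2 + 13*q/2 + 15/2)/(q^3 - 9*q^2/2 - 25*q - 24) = (q + 5)/(q^2 - 6*q - 16)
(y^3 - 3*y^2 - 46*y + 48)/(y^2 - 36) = (y^2 - 9*y + 8)/(y - 6)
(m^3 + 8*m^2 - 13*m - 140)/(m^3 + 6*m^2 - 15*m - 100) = (m + 7)/(m + 5)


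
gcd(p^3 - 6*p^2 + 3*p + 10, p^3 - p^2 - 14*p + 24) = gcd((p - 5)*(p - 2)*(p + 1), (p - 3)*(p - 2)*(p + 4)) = p - 2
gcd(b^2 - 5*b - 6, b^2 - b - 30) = b - 6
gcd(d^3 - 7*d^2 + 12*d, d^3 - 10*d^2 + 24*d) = d^2 - 4*d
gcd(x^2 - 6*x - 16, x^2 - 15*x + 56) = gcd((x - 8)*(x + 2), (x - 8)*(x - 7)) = x - 8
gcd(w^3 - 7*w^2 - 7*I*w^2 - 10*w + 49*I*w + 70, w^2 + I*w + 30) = w - 5*I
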